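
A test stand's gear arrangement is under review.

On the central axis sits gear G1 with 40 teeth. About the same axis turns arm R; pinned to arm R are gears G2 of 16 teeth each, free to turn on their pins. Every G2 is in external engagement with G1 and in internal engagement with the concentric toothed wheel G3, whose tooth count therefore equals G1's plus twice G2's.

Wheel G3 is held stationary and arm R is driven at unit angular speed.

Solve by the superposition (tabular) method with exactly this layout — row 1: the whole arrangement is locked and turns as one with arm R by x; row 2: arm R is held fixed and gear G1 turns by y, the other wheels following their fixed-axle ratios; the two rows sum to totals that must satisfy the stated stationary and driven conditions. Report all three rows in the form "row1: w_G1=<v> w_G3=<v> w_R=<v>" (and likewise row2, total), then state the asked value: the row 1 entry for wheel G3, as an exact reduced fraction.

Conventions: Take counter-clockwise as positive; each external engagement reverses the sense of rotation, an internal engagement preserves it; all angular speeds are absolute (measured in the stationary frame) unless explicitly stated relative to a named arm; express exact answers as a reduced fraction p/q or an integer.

topology: planetary set — G1 40T / G2 16T / G3 72T, arm = carrier (Willis)
row 1 (train locked, turned with arm): all members turn x
superposition row 2 [arm held]: sun y, ring −(40/72)·y, arm 0
boundary: total ω_ring = x − (40/72)·y = 0 and total ω_arm = x = 1  ⇒  y = 9/5, x = 1
row 2 ring = −(40/72)·9/5 = -1
totals (row 1 + row 2): sun 1 + 9/5 = 14/5, ring 1 + (-1) = 0, arm 1 + 0 = 1
asked cell (row1, ring) = 1

row1: w_G1=1 w_G3=1 w_R=1
row2: w_G1=9/5 w_G3=-1 w_R=0
total: w_G1=14/5 w_G3=0 w_R=1
asked value: 1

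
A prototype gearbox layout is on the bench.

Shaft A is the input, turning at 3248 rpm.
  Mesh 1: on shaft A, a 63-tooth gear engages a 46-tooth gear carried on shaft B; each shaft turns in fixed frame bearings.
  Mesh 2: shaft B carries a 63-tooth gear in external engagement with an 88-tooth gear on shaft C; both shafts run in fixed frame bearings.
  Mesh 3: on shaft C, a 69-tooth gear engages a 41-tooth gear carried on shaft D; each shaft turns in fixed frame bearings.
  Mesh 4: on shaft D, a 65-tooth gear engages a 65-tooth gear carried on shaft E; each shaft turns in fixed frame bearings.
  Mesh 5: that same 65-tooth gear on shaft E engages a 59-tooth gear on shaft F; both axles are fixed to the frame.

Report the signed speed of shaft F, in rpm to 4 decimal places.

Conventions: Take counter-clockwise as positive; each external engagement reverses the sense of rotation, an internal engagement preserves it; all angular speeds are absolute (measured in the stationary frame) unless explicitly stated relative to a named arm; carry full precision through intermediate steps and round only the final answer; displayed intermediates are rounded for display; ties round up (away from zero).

5-mesh fixed-axis compound train (all bearings frame-fixed)
mesh 1 [63T→46T]: ω = 3248.0000×63/46 = 4448.3478 rpm, sense flips to −
mesh 2 [63T→88T]: ω = 4448.3478×63/88 = 3184.6126 rpm, sense flips to +
mesh 3 [69T→41T]: ω = 3184.6126×69/41 = 5359.4701 rpm, sense flips to −
mesh 4 [65T→65T]: ω = 5359.4701×65/65 = 5359.4701 rpm, sense flips to +
mesh 5 [65T→59T]: ω = 5359.4701×65/59 = 5904.5009 rpm, sense flips to −
signed output speed = -5904.5009 rpm

-5904.5009 rpm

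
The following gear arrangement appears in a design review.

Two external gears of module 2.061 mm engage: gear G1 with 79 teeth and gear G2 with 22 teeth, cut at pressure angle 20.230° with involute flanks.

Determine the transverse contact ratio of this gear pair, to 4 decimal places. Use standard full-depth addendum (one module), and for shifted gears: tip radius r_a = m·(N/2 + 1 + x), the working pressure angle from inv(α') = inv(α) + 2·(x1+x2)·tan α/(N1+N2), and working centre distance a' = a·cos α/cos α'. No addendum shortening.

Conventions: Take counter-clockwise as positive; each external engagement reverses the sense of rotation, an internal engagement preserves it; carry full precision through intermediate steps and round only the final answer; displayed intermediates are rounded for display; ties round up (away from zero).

topology: single-mesh involute geometry — m = 2.061, 79T/22T pair
base radii: r_b1 = 76.387519, r_b2 = 21.272474
tip radii: r_a1 = 83.470500, r_a2 = 24.732000
no profile shift: α' = α, a' = a
action lengths: √(r_a1²−r_b1²) = 33.649240, √(r_a2²−r_b2²) = 12.615613
base pitch p_b = π·m·cos α = 6.075404
CR = (33.649240 + 12.615613 − 104.080500·sin 20.23000°)/6.075404 = 1.691230
contact ratio ≈ 1.6912

1.6912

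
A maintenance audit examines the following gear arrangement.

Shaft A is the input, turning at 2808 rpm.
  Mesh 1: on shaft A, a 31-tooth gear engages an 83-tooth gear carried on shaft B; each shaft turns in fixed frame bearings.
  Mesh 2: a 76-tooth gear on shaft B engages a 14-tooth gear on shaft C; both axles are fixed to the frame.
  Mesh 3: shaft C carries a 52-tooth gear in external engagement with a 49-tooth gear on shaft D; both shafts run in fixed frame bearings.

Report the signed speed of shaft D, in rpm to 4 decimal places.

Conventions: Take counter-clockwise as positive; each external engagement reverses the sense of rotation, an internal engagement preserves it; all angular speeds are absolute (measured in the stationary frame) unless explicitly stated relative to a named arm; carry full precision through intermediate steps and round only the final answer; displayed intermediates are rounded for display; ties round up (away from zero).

-6041.8999 rpm

recognized (4 fixed axles, 3 meshes): fixed-axis compound train
mesh 1 [31T→83T]: ω = 2808.0000×31/83 = 1048.7711 rpm, sense flips to −
mesh 2 [76T→14T]: ω = 1048.7711×76/14 = 5693.3287 rpm, sense flips to +
mesh 3 [52T→49T]: ω = 5693.3287×52/49 = 6041.8999 rpm, sense flips to −
signed output speed = -6041.8999 rpm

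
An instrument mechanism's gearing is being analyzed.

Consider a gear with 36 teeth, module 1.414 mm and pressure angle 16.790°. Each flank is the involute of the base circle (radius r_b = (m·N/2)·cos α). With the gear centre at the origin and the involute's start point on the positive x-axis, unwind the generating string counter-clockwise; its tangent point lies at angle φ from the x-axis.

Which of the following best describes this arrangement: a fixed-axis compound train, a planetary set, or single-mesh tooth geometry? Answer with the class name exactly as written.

topology: single-mesh involute geometry — m = 1.414, N = 36
classification: single-mesh tooth geometry

single-mesh tooth geometry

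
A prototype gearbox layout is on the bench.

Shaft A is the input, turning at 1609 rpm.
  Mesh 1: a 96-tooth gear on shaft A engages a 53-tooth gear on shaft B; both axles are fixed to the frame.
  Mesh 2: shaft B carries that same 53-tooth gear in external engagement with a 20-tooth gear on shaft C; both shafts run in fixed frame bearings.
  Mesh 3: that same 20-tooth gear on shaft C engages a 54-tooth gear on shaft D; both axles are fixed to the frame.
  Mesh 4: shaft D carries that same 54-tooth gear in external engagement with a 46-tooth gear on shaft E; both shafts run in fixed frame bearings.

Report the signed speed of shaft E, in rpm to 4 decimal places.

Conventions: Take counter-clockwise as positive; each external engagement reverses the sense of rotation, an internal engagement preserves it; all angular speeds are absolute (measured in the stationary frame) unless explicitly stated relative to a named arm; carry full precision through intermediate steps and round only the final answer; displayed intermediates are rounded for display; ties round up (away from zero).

topology: fixed-axis compound train — 4 meshes, A→E
mesh 1 [96T→53T]: ω = 1609.0000×96/53 = 2914.4151 rpm, sense flips to −
mesh 2 [53T→20T]: ω = 2914.4151×53/20 = 7723.2000 rpm, sense flips to +
mesh 3 [20T→54T]: ω = 7723.2000×20/54 = 2860.4444 rpm, sense flips to −
mesh 4 [54T→46T]: ω = 2860.4444×54/46 = 3357.9130 rpm, sense flips to +
signed output speed = +3357.9130 rpm

+3357.9130 rpm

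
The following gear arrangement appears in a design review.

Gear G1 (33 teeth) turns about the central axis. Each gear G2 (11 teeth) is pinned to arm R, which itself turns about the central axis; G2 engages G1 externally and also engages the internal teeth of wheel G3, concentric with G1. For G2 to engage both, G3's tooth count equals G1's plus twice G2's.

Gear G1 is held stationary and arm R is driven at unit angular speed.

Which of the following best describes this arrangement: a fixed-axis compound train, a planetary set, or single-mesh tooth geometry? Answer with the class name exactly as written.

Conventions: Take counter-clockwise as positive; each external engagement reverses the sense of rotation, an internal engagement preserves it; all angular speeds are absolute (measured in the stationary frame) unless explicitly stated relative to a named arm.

class = planetary set [G3 = 33+2·11 = 55; Willis about the carrier]
classification: planetary set

planetary set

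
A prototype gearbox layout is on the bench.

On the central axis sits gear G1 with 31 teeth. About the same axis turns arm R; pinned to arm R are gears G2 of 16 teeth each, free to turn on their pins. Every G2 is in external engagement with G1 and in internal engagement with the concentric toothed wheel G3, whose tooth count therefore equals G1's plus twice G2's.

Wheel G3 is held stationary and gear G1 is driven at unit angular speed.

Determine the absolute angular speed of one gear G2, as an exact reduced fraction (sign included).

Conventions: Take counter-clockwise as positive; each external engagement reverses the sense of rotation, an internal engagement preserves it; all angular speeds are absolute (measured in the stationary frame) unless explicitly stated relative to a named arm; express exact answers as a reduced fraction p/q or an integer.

planetary set (31T centre, 16T on arm, 63T internal) — Willis relation
ring teeth: 31 + 2·16 = 63
31(ω_sun−ω_arm) = −63(ω_ring−ω_arm),  ω_ring = 0, ω_sun = 1
31(1−ω_arm) = −63(0−ω_arm)  ⇒  94·ω_arm = 31  ⇒  ω_arm = 31/94
sun–planet mesh: 31·(1−31/94) = −16·(ω_p−ω_arm)  ⇒  ω_p−ω_arm = -1953/1504
ω_p = 31/94 − 1953/1504 = -31/32
exact speed ratio = -31/32

-31/32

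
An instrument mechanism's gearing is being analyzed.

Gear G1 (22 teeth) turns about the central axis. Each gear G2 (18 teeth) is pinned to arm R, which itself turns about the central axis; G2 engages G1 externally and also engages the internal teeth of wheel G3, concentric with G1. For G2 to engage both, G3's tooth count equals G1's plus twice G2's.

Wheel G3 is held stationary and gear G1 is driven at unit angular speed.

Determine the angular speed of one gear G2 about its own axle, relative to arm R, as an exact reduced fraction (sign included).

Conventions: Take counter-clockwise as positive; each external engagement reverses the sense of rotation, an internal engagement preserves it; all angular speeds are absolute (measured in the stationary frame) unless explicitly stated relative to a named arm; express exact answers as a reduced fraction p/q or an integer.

class = planetary set [G3 = 22+2·18 = 58; Willis about the carrier]
ring teeth: 22 + 2·18 = 58
22(ω_sun−ω_arm) = −58(ω_ring−ω_arm),  ω_ring = 0, ω_sun = 1
22(1−ω_arm) = −58(0−ω_arm)  ⇒  80·ω_arm = 22  ⇒  ω_arm = 11/40
sun–planet mesh: 22·(1−11/40) = −18·(ω_p−ω_arm)  ⇒  ω_p−ω_arm = -319/360
exact speed ratio = -319/360

-319/360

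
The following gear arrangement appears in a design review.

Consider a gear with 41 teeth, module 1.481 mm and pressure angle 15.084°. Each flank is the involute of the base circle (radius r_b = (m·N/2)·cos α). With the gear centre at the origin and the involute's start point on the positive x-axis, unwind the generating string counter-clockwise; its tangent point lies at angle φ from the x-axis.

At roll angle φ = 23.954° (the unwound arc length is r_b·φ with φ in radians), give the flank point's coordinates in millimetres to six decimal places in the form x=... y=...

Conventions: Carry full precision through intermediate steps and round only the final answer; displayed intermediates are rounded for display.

recognized (one wheel, involute flank): single-mesh tooth geometry, m = 1.481, N = 41
pitch radius r_p = m·N/2 = 1.481·41/2 = 30.360500
base radius r_b = r_p·cos α = 30.360500·cos 15.084° = 29.314439
roll angle φ = 23.954° = 0.41807617 rad
x = r_b·(cos φ + φ·sin φ) = 31.765476
y = r_b·(sin φ − φ·cos φ) = 0.701644

x=31.765476 y=0.701644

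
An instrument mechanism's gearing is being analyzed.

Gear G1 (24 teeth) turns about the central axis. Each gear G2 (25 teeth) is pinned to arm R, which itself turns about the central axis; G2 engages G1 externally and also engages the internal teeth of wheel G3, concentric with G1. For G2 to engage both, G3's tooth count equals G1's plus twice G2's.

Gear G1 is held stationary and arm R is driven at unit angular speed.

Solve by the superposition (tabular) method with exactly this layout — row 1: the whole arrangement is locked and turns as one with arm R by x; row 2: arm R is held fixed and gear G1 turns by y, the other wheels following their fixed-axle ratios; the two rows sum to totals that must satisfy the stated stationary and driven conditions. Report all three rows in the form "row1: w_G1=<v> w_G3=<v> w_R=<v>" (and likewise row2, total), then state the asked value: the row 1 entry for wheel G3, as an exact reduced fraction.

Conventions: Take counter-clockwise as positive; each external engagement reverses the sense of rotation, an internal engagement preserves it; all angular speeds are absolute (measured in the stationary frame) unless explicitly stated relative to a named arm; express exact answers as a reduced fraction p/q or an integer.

topology: planetary set — G1 24T / G2 25T / G3 74T, arm = carrier (Willis)
superposition row 1 [locked train]: every member turns x
row 2 — arm fixed, fixed-axis ratios: sun y, ring −(24/74)·y, arm 0
boundary: total ω_sun = x + y = 0 and total ω_arm = x = 1  ⇒  y = -1, x = 1
row 2 ring = −(24/74)·(-1) = 12/37
totals (row 1 + row 2): sun 1 + (-1) = 0, ring 1 + 12/37 = 49/37, arm 1 + 0 = 1
asked cell (row1, ring) = 1

row1: w_G1=1 w_G3=1 w_R=1
row2: w_G1=-1 w_G3=12/37 w_R=0
total: w_G1=0 w_G3=49/37 w_R=1
asked value: 1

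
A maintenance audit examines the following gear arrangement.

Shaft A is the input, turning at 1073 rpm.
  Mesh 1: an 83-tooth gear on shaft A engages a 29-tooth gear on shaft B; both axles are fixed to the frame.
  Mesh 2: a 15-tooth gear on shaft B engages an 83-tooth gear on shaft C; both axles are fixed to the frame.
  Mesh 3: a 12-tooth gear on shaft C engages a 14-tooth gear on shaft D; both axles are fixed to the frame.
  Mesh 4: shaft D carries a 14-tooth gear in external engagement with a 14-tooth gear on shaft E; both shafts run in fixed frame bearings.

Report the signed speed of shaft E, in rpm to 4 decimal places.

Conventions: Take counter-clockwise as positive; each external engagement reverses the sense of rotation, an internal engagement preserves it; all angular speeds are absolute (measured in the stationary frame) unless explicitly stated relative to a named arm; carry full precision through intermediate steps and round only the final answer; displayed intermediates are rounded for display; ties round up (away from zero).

+475.7143 rpm

recognized (5 fixed axles, 4 meshes): fixed-axis compound train
mesh 1 [83T→29T]: ω = 1073.0000×83/29 = 3071.0000 rpm, sense flips to −
mesh 2 [15T→83T]: ω = 3071.0000×15/83 = 555.0000 rpm, sense flips to +
mesh 3 [12T→14T]: ω = 555.0000×12/14 = 475.7143 rpm, sense flips to −
mesh 4 [14T→14T]: ω = 475.7143×14/14 = 475.7143 rpm, sense flips to +
signed output speed = +475.7143 rpm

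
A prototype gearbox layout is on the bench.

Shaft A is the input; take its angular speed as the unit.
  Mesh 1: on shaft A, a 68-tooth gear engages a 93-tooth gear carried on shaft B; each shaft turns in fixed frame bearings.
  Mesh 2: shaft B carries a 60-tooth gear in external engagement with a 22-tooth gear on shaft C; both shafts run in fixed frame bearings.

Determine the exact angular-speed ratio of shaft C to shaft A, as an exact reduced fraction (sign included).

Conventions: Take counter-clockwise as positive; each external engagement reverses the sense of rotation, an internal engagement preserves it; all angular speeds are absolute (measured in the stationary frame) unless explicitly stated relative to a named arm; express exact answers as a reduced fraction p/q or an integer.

680/341

class = fixed-axis compound train [2 meshes; 2 ratios multiply, 2 sense flips]
mesh 1 [68T→93T]: running ratio 68/93, sense −
mesh 2 [60T→22T]: running ratio 680/341, sense +
ω_out/ω_in = 680/341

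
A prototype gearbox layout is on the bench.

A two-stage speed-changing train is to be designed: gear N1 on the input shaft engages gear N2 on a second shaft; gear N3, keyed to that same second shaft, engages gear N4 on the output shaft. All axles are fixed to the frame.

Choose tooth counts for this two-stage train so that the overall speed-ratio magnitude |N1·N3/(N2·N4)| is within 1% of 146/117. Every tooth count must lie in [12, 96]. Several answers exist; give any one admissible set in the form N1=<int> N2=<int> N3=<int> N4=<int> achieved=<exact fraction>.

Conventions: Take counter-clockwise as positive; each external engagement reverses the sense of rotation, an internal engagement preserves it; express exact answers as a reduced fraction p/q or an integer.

N1=12 N2=13 N3=73 N4=54 achieved=146/117

2-stage fixed-axis compound train for ratio 146/117
target = 146/117 in lowest terms: an exact hit needs N1·N3 = k·146 and N2·N4 = k·117 for one integer k, every count in [12, 96]; additionally prefer no 1:1 stage (N1 ≠ N2, N3 ≠ N4)
k = 1…5: no 1:1-free in-range split of k·146 and k·117 into factor pairs; take k = 6
k = 6: N1·N3 = 876 = 12·73, N2·N4 = 702 = 13·54
achieved = 12·73/(13·54) = 146/117; |achieved − target| = 0 ≤ 73/5850 ✓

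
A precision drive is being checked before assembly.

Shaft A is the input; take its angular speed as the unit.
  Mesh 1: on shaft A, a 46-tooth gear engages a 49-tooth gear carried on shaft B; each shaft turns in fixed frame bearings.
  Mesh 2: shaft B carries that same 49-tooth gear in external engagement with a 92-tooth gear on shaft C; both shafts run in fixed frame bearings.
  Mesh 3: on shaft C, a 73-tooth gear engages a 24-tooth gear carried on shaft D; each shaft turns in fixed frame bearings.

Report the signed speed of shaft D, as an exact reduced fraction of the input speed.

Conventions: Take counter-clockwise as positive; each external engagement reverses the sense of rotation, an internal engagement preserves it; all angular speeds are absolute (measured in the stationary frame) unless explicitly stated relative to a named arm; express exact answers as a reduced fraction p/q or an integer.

-73/48

3-mesh fixed-axis compound train (all bearings frame-fixed)
mesh 1 [46T→49T]: |ω|/ω_in = 1×46/49 = 46/49, sense flips to −
mesh 2 [49T→92T]: |ω|/ω_in = (46/49)×49/92 = 1/2, sense flips to +
mesh 3 [73T→24T]: |ω|/ω_in = (1/2)×73/24 = 73/48, sense flips to −
signed output speed (× input speed) = -73/48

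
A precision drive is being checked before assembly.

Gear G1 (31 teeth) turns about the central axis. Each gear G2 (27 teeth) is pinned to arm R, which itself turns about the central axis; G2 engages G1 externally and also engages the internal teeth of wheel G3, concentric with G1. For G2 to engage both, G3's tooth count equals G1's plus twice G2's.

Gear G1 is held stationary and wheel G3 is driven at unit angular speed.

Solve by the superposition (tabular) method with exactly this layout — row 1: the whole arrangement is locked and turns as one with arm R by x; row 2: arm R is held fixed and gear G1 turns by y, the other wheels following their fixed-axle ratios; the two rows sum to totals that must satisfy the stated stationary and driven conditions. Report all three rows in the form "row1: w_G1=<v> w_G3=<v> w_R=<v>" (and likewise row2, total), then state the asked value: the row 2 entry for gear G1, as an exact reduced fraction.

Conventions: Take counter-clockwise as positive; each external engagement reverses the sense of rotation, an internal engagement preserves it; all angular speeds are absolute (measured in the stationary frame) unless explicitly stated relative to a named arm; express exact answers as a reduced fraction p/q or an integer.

topology: planetary set — G1 31T / G2 27T / G3 85T, arm = carrier (Willis)
row 1 — lock + rotate with arm: ω_sun = ω_ring = ω_arm = x
superposition row 2 [arm held]: sun y, ring −(31/85)·y, arm 0
boundary: total ω_sun = x + y = 0 and total ω_ring = x − (31/85)·y = 1  ⇒  y = -85/116, x = 85/116
row 2 ring = −(31/85)·(-85/116) = 31/116
totals (row 1 + row 2): sun 85/116 + (-85/116) = 0, ring 85/116 + 31/116 = 1, arm 85/116 + 0 = 85/116
asked cell (row2, sun) = -85/116

row1: w_G1=85/116 w_G3=85/116 w_R=85/116
row2: w_G1=-85/116 w_G3=31/116 w_R=0
total: w_G1=0 w_G3=1 w_R=85/116
asked value: -85/116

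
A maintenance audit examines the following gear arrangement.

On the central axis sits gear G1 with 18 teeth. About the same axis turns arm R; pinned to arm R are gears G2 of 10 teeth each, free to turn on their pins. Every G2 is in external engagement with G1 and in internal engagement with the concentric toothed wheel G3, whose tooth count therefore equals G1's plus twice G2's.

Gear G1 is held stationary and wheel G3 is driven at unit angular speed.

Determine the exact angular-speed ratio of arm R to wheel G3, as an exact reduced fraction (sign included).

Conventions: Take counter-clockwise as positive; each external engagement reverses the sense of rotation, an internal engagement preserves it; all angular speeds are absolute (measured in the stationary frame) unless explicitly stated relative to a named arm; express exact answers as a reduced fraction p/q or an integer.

recognized (axles ride arm R): planetary set, 18/10/38 teeth
ring teeth: 18 + 2·10 = 38
18(ω_sun−ω_arm) = −38(ω_ring−ω_arm),  ω_sun = 0, ω_ring = 1
18(0−ω_arm) = −38(1−ω_arm)  ⇒  56·ω_arm = 38  ⇒  ω_arm = 19/28
ω_out/ω_in = 19/28

19/28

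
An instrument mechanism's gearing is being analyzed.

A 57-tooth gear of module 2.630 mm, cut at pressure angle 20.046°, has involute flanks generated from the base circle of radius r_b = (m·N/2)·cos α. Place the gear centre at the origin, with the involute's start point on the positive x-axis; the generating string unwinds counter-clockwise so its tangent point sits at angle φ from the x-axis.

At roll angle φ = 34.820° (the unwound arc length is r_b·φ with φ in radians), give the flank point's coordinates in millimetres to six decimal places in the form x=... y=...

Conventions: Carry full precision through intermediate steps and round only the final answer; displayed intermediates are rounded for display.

class = single-mesh tooth geometry [base-circle involute, m = 2.630, 57T]
pitch radius r_p = m·N/2 = 2.630·57/2 = 74.955000
base radius r_b = r_p·cos α = 74.955000·cos 20.046° = 70.414056
roll angle φ = 34.820° = 0.60772365 rad
x = r_b·(cos φ + φ·sin φ) = 82.240818
y = r_b·(sin φ − φ·cos φ) = 5.076112

x=82.240818 y=5.076112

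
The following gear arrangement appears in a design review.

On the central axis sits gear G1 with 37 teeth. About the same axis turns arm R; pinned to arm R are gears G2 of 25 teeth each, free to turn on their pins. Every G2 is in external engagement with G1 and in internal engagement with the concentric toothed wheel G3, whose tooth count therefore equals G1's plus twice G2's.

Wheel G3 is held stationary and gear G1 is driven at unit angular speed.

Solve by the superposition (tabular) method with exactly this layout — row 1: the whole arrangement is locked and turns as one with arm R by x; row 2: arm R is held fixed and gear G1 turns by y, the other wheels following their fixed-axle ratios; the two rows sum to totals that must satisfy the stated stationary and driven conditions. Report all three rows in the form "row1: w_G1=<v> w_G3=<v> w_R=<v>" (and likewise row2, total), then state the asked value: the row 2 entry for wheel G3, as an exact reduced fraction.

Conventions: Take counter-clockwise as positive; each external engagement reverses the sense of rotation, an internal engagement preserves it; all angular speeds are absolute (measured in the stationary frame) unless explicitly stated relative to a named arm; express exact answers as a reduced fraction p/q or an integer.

row1: w_G1=37/124 w_G3=37/124 w_R=37/124
row2: w_G1=87/124 w_G3=-37/124 w_R=0
total: w_G1=1 w_G3=0 w_R=37/124
asked value: -37/124

topology: planetary set — G1 37T / G2 25T / G3 87T, arm = carrier (Willis)
row 1 (train locked, turned with arm): all members turn x
row 2: sun turns y, ring = −(37/87)·y, arm 0
boundary: total ω_ring = x − (37/87)·y = 0 and total ω_sun = x + y = 1  ⇒  y = 87/124, x = 37/124
row 2 ring = −(37/87)·87/124 = -37/124
totals (row 1 + row 2): sun 37/124 + 87/124 = 1, ring 37/124 + (-37/124) = 0, arm 37/124 + 0 = 37/124
asked cell (row2, ring) = -37/124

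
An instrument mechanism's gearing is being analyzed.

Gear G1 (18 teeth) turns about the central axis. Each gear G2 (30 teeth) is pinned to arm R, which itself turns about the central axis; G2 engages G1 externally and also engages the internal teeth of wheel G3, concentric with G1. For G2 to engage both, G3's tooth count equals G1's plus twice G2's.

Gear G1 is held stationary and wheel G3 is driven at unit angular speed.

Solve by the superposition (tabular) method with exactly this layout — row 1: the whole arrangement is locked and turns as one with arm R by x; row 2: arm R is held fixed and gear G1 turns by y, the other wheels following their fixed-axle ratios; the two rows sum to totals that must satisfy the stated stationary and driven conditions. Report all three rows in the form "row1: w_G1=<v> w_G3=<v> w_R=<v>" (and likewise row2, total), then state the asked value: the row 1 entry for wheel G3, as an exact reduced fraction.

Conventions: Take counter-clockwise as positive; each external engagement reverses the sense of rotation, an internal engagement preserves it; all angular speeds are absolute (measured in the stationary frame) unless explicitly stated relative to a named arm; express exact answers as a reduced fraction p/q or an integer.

row1: w_G1=13/16 w_G3=13/16 w_R=13/16
row2: w_G1=-13/16 w_G3=3/16 w_R=0
total: w_G1=0 w_G3=1 w_R=13/16
asked value: 13/16

planetary set (18T centre, 30T on arm, 78T internal) — Willis relation
superposition row 1 [locked train]: every member turns x
row 2: sun turns y, ring = −(18/78)·y, arm 0
boundary: total ω_sun = x + y = 0 and total ω_ring = x − (18/78)·y = 1  ⇒  y = -13/16, x = 13/16
row 2 ring = −(18/78)·(-13/16) = 3/16
totals (row 1 + row 2): sun 13/16 + (-13/16) = 0, ring 13/16 + 3/16 = 1, arm 13/16 + 0 = 13/16
asked cell (row1, ring) = 13/16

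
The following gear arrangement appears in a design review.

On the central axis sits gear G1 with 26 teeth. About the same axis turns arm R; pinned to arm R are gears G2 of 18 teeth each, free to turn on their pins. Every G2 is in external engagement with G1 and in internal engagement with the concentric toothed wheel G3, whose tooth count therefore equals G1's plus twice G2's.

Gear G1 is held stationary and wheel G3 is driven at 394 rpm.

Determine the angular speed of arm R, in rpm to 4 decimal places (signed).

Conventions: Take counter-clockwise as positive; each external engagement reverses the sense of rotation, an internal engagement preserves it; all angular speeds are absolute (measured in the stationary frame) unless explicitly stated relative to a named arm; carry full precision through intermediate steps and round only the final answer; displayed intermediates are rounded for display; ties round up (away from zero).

planetary set (26T centre, 18T on arm, 62T internal) — Willis relation
normalise by the input: solve with ω_ring = 1, then scale by 394 rpm
ring teeth: 26 + 2·18 = 62
26(ω_sun−ω_arm) = −62(ω_ring−ω_arm),  ω_sun = 0, ω_ring = 1
26(0−ω_arm) = −62(1−ω_arm)  ⇒  88·ω_arm = 62  ⇒  ω_arm = 31/44
scale: ω_arm = 31/44 × 394 rpm = +277.5909 rpm

+277.5909 rpm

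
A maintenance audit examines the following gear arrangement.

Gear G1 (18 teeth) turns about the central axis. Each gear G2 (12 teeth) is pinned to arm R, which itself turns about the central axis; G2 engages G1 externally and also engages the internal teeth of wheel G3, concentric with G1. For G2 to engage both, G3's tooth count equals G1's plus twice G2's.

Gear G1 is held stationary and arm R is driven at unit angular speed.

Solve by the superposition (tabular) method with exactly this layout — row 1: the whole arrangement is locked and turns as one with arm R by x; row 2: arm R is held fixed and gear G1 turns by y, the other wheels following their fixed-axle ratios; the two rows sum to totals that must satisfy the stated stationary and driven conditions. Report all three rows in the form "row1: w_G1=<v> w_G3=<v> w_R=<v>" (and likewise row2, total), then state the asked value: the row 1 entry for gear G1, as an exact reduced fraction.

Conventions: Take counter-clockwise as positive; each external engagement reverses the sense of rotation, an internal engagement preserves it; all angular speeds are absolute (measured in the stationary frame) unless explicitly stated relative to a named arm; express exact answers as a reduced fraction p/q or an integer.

planetary set (18T centre, 12T on arm, 42T internal) — Willis relation
row 1 (train locked, turned with arm): all members turn x
row 2: sun turns y, ring = −(18/42)·y, arm 0
boundary: total ω_sun = x + y = 0 and total ω_arm = x = 1  ⇒  y = -1, x = 1
row 2 ring = −(18/42)·(-1) = 3/7
totals (row 1 + row 2): sun 1 + (-1) = 0, ring 1 + 3/7 = 10/7, arm 1 + 0 = 1
asked cell (row1, sun) = 1

row1: w_G1=1 w_G3=1 w_R=1
row2: w_G1=-1 w_G3=3/7 w_R=0
total: w_G1=0 w_G3=10/7 w_R=1
asked value: 1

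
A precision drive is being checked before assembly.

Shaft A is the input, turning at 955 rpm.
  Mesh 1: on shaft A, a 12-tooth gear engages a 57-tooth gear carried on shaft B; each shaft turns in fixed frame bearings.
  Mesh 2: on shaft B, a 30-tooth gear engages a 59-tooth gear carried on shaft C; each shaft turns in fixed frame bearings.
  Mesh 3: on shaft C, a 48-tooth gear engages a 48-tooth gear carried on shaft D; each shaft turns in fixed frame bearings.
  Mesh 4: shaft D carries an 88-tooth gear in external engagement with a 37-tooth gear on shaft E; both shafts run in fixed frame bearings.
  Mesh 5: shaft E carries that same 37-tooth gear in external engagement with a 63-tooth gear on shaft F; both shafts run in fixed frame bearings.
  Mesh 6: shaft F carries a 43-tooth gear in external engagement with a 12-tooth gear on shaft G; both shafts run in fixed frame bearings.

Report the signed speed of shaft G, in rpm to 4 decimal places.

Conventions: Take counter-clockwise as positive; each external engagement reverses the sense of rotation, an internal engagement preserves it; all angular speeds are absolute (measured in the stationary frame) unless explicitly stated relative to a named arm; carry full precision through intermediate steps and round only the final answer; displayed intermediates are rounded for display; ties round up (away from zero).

+511.6917 rpm

topology: fixed-axis compound train — 6 meshes, A→G
mesh 1 [12T→57T]: ω = 955.0000×12/57 = 201.0526 rpm, sense flips to −
mesh 2 [30T→59T]: ω = 201.0526×30/59 = 102.2302 rpm, sense flips to +
mesh 3 [48T→48T]: ω = 102.2302×48/48 = 102.2302 rpm, sense flips to −
mesh 4 [88T→37T]: ω = 102.2302×88/37 = 243.1420 rpm, sense flips to +
mesh 5 [37T→63T]: ω = 243.1420×37/63 = 142.7977 rpm, sense flips to −
mesh 6 [43T→12T]: ω = 142.7977×43/12 = 511.6917 rpm, sense flips to +
signed output speed = +511.6917 rpm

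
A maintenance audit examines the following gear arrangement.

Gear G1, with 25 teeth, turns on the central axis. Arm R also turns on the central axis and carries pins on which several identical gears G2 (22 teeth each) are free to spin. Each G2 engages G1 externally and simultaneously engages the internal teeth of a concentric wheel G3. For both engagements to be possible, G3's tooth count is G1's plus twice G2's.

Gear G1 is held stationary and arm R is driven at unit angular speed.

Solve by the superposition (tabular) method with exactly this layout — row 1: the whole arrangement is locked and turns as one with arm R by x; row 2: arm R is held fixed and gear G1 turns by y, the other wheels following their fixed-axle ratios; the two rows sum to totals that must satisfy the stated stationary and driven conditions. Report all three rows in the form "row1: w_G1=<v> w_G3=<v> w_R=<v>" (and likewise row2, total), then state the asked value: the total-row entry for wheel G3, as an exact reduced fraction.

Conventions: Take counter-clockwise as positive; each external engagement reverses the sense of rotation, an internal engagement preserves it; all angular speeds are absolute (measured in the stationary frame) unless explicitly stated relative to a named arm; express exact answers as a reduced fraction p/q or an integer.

topology: planetary set — G1 25T / G2 22T / G3 69T, arm = carrier (Willis)
row 1: whole set turns with the arm by x
row 2 — arm fixed, fixed-axis ratios: sun y, ring −(25/69)·y, arm 0
boundary: total ω_sun = x + y = 0 and total ω_arm = x = 1  ⇒  y = -1, x = 1
row 2 ring = −(25/69)·(-1) = 25/69
totals (row 1 + row 2): sun 1 + (-1) = 0, ring 1 + 25/69 = 94/69, arm 1 + 0 = 1
asked cell (total, ring) = 94/69

row1: w_G1=1 w_G3=1 w_R=1
row2: w_G1=-1 w_G3=25/69 w_R=0
total: w_G1=0 w_G3=94/69 w_R=1
asked value: 94/69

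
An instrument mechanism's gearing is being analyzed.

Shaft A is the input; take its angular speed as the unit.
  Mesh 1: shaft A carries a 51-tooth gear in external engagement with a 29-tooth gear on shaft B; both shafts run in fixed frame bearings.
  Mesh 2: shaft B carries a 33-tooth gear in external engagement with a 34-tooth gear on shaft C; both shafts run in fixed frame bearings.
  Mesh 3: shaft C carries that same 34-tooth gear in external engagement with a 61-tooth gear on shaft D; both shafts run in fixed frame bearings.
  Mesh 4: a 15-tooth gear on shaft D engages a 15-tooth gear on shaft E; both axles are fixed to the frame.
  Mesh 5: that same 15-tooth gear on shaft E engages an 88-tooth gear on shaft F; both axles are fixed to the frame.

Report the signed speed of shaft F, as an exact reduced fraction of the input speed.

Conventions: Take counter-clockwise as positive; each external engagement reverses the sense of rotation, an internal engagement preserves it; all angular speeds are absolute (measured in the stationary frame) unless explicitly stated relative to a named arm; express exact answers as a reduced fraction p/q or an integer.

-2295/14152

5-mesh fixed-axis compound train (all bearings frame-fixed)
mesh 1 [51T→29T]: |ω|/ω_in = 1×51/29 = 51/29, sense flips to −
mesh 2 [33T→34T]: |ω|/ω_in = (51/29)×33/34 = 99/58, sense flips to +
mesh 3 [34T→61T]: |ω|/ω_in = (99/58)×34/61 = 1683/1769, sense flips to −
mesh 4 [15T→15T]: |ω|/ω_in = (1683/1769)×15/15 = 1683/1769, sense flips to +
mesh 5 [15T→88T]: |ω|/ω_in = (1683/1769)×15/88 = 2295/14152, sense flips to −
signed output speed (× input speed) = -2295/14152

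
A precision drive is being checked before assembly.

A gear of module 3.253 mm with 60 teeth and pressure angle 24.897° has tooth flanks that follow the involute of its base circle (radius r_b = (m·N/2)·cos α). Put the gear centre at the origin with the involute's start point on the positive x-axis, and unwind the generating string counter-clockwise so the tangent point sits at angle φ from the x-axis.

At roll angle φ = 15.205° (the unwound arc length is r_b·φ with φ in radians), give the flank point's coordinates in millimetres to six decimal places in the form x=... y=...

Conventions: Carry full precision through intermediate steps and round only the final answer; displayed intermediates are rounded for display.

x=91.582948 y=0.547587

single-mesh involute tooth geometry (60T wheel at module 3.253)
pitch radius r_p = m·N/2 = 3.253·60/2 = 97.590000
base radius r_b = r_p·cos α = 97.590000·cos 24.897° = 88.520577
roll angle φ = 15.205° = 0.26537731 rad
x = r_b·(cos φ + φ·sin φ) = 91.582948
y = r_b·(sin φ − φ·cos φ) = 0.547587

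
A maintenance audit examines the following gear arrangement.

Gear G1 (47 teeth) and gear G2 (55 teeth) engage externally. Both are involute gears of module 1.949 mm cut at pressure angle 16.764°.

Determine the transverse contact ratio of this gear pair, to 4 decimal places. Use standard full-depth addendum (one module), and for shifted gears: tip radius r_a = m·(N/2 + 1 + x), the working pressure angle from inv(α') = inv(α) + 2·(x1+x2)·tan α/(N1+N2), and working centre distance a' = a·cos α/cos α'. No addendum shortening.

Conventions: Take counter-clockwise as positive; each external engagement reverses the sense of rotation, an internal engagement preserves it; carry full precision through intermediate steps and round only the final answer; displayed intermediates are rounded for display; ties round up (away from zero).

class = single-mesh tooth geometry [involute pair 47T × 55T, m = 1.949]
base radii: r_b1 = 43.854978, r_b2 = 51.319655
tip radii: r_a1 = 47.750500, r_a2 = 55.546500
no profile shift: α' = α, a' = a
action lengths: √(r_a1²−r_b1²) = 18.890504, √(r_a2²−r_b2²) = 21.253392
base pitch p_b = π·m·cos α = 5.862744
CR = (18.890504 + 21.253392 − 99.399000·sin 16.76400°)/5.862744 = 1.957141
contact ratio ≈ 1.9571

1.9571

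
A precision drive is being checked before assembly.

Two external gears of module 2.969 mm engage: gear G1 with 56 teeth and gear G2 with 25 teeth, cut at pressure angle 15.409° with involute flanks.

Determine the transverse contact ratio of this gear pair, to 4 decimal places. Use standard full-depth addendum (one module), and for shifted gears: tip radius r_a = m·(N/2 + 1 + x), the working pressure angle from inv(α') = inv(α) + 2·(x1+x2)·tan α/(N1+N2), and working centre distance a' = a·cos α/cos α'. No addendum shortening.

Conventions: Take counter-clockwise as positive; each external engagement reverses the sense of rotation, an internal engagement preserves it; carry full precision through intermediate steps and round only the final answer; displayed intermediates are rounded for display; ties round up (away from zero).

recognized (one external pair, fixed centres): single-mesh tooth geometry, m = 2.969, N1 = 56, N2 = 25
base radii: r_b1 = 80.143710, r_b2 = 35.778442
tip radii: r_a1 = 86.101000, r_a2 = 40.081500
no profile shift: α' = α, a' = a
action lengths: √(r_a1²−r_b1²) = 31.470111, √(r_a2²−r_b2²) = 18.067366
base pitch p_b = π·m·cos α = 8.992103
CR = (31.470111 + 18.067366 − 120.244500·sin 15.40900°)/8.992103 = 1.955894
contact ratio ≈ 1.9559

1.9559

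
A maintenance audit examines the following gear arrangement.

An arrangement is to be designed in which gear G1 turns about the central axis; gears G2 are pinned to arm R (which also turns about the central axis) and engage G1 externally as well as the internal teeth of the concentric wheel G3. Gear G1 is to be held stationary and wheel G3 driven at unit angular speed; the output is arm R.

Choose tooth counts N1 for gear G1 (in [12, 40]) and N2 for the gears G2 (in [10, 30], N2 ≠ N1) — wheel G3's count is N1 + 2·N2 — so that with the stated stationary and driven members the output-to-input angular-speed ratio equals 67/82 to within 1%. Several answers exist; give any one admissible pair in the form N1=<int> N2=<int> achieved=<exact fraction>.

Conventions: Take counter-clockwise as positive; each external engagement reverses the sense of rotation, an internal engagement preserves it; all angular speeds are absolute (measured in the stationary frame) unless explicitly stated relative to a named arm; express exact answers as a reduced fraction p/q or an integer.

N1=15 N2=26 achieved=67/82

class = planetary set [ratio 67/82 wanted; Willis about the carrier]
Willis with ω_sun = 0: ω_arm/ω_ring = N3/(N1+N3); set equal to 67/82  ⇒  N3/N1 = (67/82)/(1 − 67/82) = 67/15
N3 = N1 + 2·N2  ⇒  N2/N1 = (N3/N1 − 1)/2 = (67/15 − 1)/2 = 26/15
smallest multiple with N1 ≥ 12 and N2 ≥ 10: k = 1  ⇒  N1 = 1·15 = 15, N2 = 1·26 = 26 (N1 ≤ 40, N2 ≤ 30, N2 ≠ N1 ✓), N3 = 15 + 2·26 = 67
check: N3/(N1+N3) with N1 = 15, N3 = 67 gives 67/82; |achieved − target| = 0 ≤ 67/8200 ✓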